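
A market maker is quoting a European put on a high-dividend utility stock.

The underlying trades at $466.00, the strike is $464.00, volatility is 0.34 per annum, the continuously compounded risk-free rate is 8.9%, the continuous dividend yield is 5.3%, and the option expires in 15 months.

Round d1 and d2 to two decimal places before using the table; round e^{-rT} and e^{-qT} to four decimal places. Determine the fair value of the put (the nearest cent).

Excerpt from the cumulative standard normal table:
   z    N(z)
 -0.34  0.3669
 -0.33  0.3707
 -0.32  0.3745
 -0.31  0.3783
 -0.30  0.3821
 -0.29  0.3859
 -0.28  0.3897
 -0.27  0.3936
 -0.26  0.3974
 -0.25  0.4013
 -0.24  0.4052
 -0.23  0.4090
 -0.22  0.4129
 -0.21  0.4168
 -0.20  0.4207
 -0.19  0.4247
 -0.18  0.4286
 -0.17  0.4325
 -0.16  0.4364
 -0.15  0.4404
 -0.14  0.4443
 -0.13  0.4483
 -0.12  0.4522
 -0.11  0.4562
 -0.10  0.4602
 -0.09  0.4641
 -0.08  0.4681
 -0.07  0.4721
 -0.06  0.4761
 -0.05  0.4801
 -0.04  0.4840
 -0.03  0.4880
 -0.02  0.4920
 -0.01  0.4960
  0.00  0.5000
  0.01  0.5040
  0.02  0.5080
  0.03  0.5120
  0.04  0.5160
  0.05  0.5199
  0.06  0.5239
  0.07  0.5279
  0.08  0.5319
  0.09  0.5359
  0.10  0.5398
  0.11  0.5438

$54.16

σ√T = 0.34·√1.25 = 0.3801
d₁ = [ln(466/464) + (0.089 − 0.053 + 0.34²/2)·1.25] / 0.3801 = [0.0043 + 0.1173] / 0.3801 = 0.3198 which rounds to 0.32
d₂ = d₁ − σ√T = 0.3198 − 0.3801 = -0.0604 which rounds to -0.06
e^(−qT) = e^(−0.053·1.25) = 0.9359;  e^(−rT) = e^(−0.089·1.25) = 0.8947
N(−d₂) = N(0.06) = 0.5239;  N(−d₁) = N(-0.32) = 0.3745
P = 464·0.8947·0.5239 − 466·0.9359·0.3745 = 217.4923 − 163.3305 = 54.1618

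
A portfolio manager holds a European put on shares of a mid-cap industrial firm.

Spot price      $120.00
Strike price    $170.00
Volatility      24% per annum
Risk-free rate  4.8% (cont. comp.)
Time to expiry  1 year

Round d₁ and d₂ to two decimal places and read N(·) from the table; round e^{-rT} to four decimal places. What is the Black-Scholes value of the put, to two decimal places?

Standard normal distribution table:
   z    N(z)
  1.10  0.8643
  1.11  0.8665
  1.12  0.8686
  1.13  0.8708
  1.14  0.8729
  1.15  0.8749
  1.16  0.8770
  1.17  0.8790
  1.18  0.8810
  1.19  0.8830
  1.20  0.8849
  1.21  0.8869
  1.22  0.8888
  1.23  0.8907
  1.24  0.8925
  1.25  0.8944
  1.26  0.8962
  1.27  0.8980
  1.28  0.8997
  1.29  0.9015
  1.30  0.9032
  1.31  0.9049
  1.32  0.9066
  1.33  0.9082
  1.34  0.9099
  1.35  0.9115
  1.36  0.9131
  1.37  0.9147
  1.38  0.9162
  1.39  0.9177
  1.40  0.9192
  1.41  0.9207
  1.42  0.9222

$43.71

σ√T = 0.24 × 1.0000 = 0.2400
d₁ = [ln(120/170) + (0.048 + 0.24²/2)·1] / 0.2400 = [-0.3483 + 0.0768] / 0.2400 = -1.1313 → -1.13
d₂ = d₁ − σ√T = -1.1313 − 0.2400 = -1.3713 → -1.37
exp(−rT) = exp(−0.048·1) = 0.9531
N(−d₂) = N(1.37) = 0.9147;  N(−d₁) = N(1.13) = 0.8708
P = 170·0.9531·0.9147 − 120·0.8708 = 148.2061 − 104.4960 = 43.7101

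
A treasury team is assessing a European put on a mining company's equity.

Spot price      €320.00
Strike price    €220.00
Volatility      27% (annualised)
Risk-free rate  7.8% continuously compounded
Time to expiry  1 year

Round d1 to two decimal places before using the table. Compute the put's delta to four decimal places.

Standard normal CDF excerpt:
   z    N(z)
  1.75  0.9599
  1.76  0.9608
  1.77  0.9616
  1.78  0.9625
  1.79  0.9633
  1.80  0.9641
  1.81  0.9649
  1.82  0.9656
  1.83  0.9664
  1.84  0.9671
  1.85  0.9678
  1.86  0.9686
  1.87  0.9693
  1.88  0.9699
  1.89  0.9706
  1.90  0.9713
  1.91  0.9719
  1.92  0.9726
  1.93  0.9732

σ√T = 0.27 × 1.0000 = 0.2700
d₁ = [ln(320/220) + (0.078 + ½·0.27²)·1] / (σ√T) = (0.3747 + 0.1144) / 0.2700 = 1.8116 ⇒ 1.81
N(d₁) = N(1.81) = 0.9649
Δ_put = N(d₁) − 1 = 0.9649 − 1 = -0.0351

-0.0351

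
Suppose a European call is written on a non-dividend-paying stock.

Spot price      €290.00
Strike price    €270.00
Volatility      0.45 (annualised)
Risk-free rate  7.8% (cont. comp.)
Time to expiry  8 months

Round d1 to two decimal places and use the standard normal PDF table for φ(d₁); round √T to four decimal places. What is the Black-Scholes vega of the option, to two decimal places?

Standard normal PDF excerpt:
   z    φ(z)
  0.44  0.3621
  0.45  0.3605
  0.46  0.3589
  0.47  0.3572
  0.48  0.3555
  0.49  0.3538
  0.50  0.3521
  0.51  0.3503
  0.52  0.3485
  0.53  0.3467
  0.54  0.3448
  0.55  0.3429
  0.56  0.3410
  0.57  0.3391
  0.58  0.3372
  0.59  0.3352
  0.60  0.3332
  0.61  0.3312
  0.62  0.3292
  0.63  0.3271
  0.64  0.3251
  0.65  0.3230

σ√T = 0.45·√0.6667 = 0.3674
ln(S/K) + (r + σ²/2)T = ln(290/270) + (0.078 + 0.45²/2)·0.6667 = 0.0715 + 0.1195 = 0.1910
d₁ = 0.1910 / 0.3674 = 0.5197 ≈ 0.52
√T = √0.6667 = 0.8165
φ(d₁) = φ(0.52) = 0.3485
vega = S·φ(d₁)·√T = 290·0.3485·0.8165 = 82.5196

82.52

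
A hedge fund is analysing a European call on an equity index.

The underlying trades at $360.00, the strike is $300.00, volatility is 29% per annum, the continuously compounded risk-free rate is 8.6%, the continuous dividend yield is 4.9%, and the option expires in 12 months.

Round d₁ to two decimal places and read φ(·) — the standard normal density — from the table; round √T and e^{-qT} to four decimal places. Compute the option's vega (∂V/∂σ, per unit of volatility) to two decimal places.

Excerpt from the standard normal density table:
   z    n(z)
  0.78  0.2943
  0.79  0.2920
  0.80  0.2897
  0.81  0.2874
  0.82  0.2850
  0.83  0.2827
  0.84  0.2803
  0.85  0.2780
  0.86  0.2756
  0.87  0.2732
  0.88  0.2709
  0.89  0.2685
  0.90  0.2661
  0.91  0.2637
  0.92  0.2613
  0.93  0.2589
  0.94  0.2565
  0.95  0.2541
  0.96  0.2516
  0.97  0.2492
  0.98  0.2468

91.22

σ√T = 0.29·√1 = 0.2900
d₁ = [ln(360/300) + (0.086 − 0.049 + ½·0.29²)·1] / (σ√T) = (0.1823 + 0.0790) / 0.2900 = 0.9013 which rounds to 0.90
√T = √1 = 1.0000
φ(d₁) = φ(0.90) = 0.2661
e^(−qT) = e^(−0.049·1) = 0.9522
vega = S·e^(−qT)·φ(d₁)·√T = 360·0.9522·0.2661·1.0000 = 91.2170
(Vega is the same for a European call and put with the same parameters.)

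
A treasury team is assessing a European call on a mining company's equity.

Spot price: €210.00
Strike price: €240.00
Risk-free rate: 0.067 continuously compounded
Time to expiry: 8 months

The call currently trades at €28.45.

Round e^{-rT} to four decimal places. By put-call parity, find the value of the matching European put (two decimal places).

e^(−rT) = e^(−0.067·0.6667) = 0.9563
Put-call parity: C − P = S − K·e^(−rT) = 210 − 240·0.9563 = 210 − 229.5120 = -19.5120
P = C − (C − P) = 28.45 − (-19.5120) = 47.9620

€47.96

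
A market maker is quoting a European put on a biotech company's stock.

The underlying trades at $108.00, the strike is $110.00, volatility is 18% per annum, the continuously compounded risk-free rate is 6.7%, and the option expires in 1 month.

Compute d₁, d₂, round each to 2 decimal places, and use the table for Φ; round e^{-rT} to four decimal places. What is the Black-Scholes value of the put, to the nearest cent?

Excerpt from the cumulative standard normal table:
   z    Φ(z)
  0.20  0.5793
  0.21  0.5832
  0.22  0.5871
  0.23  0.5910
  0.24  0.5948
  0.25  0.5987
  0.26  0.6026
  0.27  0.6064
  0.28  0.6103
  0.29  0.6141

σ√T = 0.18 × 0.2887 = 0.0520
d₁ = [ln(108/110) + (0.067 + 0.18²/2)·0.08333] / 0.0520 = [-0.0183 + 0.0069] / 0.0520 = -0.2197 which rounds to -0.22
d₂ = d₁ − σ√T = -0.2197 − 0.0520 = -0.2717 which rounds to -0.27
e^(−rT) = e^(−0.067·0.08333) = 0.9944
N(−d₂) = N(0.27) = 0.6064;  N(−d₁) = N(0.22) = 0.5871
P = 110·0.9944·0.6064 − 108·0.5871 = 66.3305 − 63.4068 = 2.9237

$2.92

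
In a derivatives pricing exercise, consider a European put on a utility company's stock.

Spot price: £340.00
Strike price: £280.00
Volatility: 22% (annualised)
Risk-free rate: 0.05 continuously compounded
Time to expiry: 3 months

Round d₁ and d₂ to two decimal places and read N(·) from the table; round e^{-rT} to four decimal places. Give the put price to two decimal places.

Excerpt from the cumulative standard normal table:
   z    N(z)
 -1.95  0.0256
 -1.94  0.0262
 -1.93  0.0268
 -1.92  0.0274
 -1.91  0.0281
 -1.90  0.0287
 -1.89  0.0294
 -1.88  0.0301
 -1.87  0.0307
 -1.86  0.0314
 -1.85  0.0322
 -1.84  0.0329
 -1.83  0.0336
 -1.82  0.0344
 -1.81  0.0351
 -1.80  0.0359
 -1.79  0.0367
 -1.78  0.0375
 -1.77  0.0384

£0.40

σ√T = 0.22·√0.25 = 0.1100
d₁ = [ln(340/280) + (0.05 + 0.22²/2)·0.25] / 0.1100 = [0.1942 + 0.0186] / 0.1100 = 1.9337 which rounds to 1.93
d₂ = d₁ − σ√T = 1.9337 − 0.1100 = 1.8237 which rounds to 1.82
e^(−rT) = e^(−0.05·0.25) = 0.9876
P = 280·0.9876·N(-1.82) − 340·N(-1.93) = 280·0.9876·0.0344 − 340·0.0268 = 9.5126 − 9.1120 = 0.4006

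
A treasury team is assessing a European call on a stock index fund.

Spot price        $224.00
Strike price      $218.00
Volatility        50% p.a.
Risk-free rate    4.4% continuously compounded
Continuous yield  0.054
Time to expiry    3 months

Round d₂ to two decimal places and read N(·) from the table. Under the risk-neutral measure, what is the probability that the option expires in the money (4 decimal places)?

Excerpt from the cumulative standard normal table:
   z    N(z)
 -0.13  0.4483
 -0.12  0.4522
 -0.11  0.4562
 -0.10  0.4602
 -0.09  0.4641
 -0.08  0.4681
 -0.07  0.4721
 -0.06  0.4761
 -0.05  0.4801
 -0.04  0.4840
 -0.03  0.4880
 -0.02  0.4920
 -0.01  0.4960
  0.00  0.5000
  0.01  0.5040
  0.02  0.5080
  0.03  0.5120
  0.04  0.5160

σ√T = 0.5·√0.25 = 0.2500
d₁ = [ln(224/218) + (0.044 − 0.054 + 0.5²/2)·0.25] / 0.2500 = [0.0272 + 0.0287] / 0.2500 = 0.2236 which rounds to 0.22
d₂ = d₁ − σ√T = 0.2236 − 0.2500 = -0.0264 which rounds to -0.03
Pr(exercise) under Q = N(d₂) = 0.4880

0.4880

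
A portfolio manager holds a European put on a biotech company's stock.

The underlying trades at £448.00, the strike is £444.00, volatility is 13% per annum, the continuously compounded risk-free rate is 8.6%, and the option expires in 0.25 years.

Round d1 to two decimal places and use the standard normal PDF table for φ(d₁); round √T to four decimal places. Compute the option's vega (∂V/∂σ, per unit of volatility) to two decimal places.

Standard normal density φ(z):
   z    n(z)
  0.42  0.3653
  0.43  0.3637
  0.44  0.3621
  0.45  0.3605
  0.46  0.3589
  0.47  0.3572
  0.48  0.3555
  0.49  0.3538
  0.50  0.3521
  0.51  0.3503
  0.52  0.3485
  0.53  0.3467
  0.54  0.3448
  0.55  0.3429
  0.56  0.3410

78.87

σ√T = 0.13·√0.25 = 0.0650
d₁ = [ln(448/444) + (0.086 + 0.13²/2)·0.25] / 0.0650 = [0.0090 + 0.0236] / 0.0650 = 0.5012 ≈ 0.50
√T = √0.25 = 0.5000
φ(d₁) = φ(0.50) = 0.3521
vega = S·φ(d₁)·√T = 448·0.3521·0.5000 = 78.8704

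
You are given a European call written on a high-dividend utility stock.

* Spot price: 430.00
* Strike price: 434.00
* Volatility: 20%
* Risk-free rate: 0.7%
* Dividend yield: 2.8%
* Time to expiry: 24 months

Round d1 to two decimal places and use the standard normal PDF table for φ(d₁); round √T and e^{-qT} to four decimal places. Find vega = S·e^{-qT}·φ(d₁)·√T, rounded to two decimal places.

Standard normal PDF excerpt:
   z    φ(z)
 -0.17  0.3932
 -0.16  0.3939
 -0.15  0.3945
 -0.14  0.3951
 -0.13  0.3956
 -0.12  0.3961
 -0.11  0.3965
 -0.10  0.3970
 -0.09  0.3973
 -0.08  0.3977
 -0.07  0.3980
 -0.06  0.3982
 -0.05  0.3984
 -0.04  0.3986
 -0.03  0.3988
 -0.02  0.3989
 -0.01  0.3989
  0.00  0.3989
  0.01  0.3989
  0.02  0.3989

σ√T = 0.2 × 1.4142 = 0.2828
ln(S/K) + (r − q + σ²/2)T = ln(430/434) + (0.007 − 0.028 + 0.2²/2)·2 = -0.0093 − 0.0020 = -0.0113
d₁ = -0.0113 / 0.2828 = -0.0398 → -0.04
√T = √2 = 1.4142
φ(d₁) = φ(-0.04) = 0.3986
exp(−qT) = exp(−0.028·2) = 0.9455
vega = S·exp(−qT)·φ(d₁)·√T = 430·0.9455·0.3986·1.4142 = 229.1807

229.18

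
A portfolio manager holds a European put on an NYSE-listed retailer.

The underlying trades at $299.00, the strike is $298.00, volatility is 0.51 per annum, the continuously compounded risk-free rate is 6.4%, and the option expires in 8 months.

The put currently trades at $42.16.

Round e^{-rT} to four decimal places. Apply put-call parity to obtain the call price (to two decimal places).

$55.62

e^(−rT) = e^(−0.064·0.6667) = 0.9582
Put-call parity: C − P = S − K·e^(−rT) = 299 − 298·0.9582 = 299 − 285.5436 = 13.4564
C = P + (C − P) = 42.16 + (13.4564) = 55.6164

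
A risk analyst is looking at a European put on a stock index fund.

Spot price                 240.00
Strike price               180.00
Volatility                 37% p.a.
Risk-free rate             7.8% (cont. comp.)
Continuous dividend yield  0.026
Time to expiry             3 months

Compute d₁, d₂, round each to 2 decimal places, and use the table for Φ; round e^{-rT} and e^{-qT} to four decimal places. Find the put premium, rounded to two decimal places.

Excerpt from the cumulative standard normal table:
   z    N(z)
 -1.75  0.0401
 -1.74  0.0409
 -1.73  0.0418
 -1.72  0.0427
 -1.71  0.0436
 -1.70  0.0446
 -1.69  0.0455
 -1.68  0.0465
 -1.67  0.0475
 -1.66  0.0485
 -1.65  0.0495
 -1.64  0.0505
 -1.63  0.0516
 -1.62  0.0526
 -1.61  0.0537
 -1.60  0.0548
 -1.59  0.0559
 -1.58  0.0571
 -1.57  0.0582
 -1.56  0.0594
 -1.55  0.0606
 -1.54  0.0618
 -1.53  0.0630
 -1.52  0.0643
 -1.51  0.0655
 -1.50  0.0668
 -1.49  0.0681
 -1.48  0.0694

σ√T = 0.37 × 0.5000 = 0.1850
d₁ = [ln(240/180) + (0.078 − 0.026 + 0.37²/2)·0.25] / 0.1850 = [0.2877 + 0.0301] / 0.1850 = 1.7178 which rounds to 1.72
d₂ = d₁ − σ√T = 1.7178 − 0.1850 = 1.5328 which rounds to 1.53
e^(−qT) = e^(−0.026·0.25) = 0.9935;  e^(−rT) = e^(−0.078·0.25) = 0.9807
N(−d₂) = N(-1.53) = 0.0630;  N(−d₁) = N(-1.72) = 0.0427
P = 180·0.9807·0.0630 − 240·0.9935·0.0427 = 11.1211 − 10.1814 = 0.9398

0.94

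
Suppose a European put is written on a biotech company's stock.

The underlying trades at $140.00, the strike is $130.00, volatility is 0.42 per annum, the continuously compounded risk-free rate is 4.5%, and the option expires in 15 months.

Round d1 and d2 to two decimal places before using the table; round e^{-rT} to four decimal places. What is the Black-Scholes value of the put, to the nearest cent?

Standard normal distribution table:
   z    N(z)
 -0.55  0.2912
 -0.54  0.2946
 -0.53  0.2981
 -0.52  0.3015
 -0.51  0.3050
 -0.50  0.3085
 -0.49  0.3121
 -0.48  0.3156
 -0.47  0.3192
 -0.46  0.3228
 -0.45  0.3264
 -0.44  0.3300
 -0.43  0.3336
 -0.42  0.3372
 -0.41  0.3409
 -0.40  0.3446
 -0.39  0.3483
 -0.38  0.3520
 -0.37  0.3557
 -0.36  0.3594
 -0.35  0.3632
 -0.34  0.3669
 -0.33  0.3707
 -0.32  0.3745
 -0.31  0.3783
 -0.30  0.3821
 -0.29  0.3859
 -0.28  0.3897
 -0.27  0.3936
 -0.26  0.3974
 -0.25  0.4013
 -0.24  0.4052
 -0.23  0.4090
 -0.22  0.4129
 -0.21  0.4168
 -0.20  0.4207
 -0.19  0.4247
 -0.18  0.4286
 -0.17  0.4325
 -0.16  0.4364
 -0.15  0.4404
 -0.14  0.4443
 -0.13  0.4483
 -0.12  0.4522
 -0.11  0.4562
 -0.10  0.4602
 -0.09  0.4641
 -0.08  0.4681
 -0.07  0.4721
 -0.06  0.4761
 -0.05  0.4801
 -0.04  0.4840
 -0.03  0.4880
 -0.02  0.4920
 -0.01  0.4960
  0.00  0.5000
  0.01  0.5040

$16.78

T = 1.25;  σ√T = 0.4696
ln(S/K) + (r + σ²/2)T = ln(140/130) + (0.045 + 0.42²/2)·1.25 = 0.0741 + 0.1665 = 0.2406
d₁ = 0.2406 / 0.4696 = 0.5124 → 0.51
d₂ = d₁ − σ√T = 0.5124 − 0.4696 = 0.0428 → 0.04
exp(−rT) = exp(−0.045·1.25) = 0.9453
N(−d₂) = N(-0.04) = 0.4840;  N(−d₁) = N(-0.51) = 0.3050
P = 130·0.9453·0.4840 − 140·0.3050 = 59.4783 − 42.7000 = 16.7783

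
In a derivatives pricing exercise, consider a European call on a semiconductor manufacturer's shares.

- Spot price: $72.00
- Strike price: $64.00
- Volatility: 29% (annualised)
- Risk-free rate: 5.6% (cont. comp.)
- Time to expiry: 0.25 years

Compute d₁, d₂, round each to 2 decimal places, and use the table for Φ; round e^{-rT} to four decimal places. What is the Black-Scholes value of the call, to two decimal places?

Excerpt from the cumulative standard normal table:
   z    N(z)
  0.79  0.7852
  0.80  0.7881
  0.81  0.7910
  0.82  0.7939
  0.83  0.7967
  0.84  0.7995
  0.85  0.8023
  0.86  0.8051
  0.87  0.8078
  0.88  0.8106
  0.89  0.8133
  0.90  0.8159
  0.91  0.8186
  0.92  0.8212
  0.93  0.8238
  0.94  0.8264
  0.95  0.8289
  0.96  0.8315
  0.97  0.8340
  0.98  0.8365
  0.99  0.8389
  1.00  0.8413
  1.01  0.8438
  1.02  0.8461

$9.77

σ√T = 0.29·√0.25 = 0.1450
d₁ = [ln(72/64) + (0.056 + ½·0.29²)·0.25] / (σ√T) = (0.1178 + 0.0245) / 0.1450 = 0.9813 → 0.98
d₂ = 0.9813 − 0.1450 = 0.8363 → 0.84
exp(−rT) = exp(−0.056·0.25) = 0.9861
N(d₁) = N(0.98) = 0.8365;  N(d₂) = N(0.84) = 0.7995
C = 72·0.8365 − 64·0.9861·0.7995 = 60.2280 − 50.4568 = 9.7712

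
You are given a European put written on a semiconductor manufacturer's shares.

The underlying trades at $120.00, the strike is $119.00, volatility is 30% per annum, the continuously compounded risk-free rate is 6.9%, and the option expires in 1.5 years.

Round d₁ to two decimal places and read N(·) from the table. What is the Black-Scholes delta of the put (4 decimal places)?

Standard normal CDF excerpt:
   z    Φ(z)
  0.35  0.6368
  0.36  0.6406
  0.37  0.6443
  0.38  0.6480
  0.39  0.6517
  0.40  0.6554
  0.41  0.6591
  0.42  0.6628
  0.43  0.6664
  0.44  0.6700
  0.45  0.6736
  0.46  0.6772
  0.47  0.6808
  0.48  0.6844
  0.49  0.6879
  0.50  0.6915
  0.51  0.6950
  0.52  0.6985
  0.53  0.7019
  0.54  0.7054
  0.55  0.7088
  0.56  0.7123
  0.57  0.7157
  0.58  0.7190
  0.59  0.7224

T = 1.5;  σ√T = 0.3674
d₁ = [ln(120/119) + (0.069 + 0.3²/2)·1.5] / 0.3674 = [0.0084 + 0.1710] / 0.3674 = 0.4882 → 0.49
N(d₁) = N(0.49) = 0.6879
Δ_put = N(d₁) − 1 = 0.6879 − 1 = -0.3121

-0.3121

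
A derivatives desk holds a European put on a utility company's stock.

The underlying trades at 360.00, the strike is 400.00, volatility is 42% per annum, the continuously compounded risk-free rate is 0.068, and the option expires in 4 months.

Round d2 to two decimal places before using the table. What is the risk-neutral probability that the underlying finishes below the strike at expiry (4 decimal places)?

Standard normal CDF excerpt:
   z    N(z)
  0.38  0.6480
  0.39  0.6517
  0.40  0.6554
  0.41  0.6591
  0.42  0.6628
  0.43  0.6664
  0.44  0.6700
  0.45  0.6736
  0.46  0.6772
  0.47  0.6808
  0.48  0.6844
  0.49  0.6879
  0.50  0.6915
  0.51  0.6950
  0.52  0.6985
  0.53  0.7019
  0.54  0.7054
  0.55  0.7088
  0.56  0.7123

T = 0.3333;  σ√T = 0.2425
ln(S/K) + (r + σ²/2)T = ln(360/400) + (0.068 + 0.42²/2)·0.3333 = -0.1054 + 0.0521 = -0.0533
d₁ = -0.0533 / 0.2425 = -0.2198 ⇒ -0.22
d₂ = d₁ − σ√T = -0.2198 − 0.2425 = -0.4623 ⇒ -0.46
Risk-neutral Pr[S_T < K] = N(−d₂) = N(0.46) = 0.6772

0.6772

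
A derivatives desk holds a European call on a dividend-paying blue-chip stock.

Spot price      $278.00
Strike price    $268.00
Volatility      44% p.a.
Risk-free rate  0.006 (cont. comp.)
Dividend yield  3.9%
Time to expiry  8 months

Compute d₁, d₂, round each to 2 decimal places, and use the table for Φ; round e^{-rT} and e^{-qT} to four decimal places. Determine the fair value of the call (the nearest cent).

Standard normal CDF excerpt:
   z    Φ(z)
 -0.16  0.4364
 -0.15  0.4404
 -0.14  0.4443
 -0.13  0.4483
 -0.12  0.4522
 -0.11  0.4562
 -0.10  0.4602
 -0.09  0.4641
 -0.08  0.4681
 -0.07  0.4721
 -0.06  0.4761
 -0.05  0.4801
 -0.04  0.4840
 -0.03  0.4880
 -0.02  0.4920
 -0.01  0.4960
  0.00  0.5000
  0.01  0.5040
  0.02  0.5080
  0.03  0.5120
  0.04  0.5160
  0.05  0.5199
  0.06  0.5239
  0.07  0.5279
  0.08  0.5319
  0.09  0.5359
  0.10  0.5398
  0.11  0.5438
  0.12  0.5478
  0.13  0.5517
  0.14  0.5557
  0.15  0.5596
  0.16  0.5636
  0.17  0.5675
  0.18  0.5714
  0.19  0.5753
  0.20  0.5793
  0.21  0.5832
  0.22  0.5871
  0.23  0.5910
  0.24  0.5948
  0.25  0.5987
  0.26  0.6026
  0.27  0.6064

$40.42

σ√T = 0.44·√0.6667 = 0.3593
d₁ = [ln(278/268) + (0.006 − 0.039 + 0.44²/2)·0.6667] / 0.3593 = [0.0366 + 0.0425] / 0.3593 = 0.2204 ≈ 0.22
d₂ = d₁ − σ√T = 0.2204 − 0.3593 = -0.1389 ≈ -0.14
e^(−qT) = e^(−0.039·0.6667) = 0.9743;  e^(−rT) = e^(−0.006·0.6667) = 0.9960
N(d₁) = N(0.22) = 0.5871;  N(d₂) = N(-0.14) = 0.4443
C = 278·0.9743·0.5871 − 268·0.9960·0.4443 = 159.0192 − 118.5961 = 40.4231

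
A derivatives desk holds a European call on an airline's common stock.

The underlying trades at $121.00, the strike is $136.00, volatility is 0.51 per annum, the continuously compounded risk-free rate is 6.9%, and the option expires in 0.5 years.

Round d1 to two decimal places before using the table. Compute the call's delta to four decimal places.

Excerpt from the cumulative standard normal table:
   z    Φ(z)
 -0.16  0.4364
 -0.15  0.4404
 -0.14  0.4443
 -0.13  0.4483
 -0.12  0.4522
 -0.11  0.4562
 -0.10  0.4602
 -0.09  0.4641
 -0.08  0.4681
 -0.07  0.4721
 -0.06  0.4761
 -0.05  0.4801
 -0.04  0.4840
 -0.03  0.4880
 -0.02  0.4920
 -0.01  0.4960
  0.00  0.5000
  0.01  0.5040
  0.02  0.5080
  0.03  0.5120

0.4801

T = 0.5;  σ√T = 0.3606
d₁ = [ln(121/136) + (0.069 + ½·0.51²)·0.5] / (σ√T) = (-0.1169 + 0.0995) / 0.3606 = -0.0481 which rounds to -0.05
N(d₁) = N(-0.05) = 0.4801
Δ_call = N(d₁) = 0.4801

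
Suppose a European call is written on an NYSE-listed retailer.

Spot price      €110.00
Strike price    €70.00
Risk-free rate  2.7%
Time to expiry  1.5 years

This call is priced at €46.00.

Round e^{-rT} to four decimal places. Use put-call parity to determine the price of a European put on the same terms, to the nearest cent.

exp(−rT) = exp(−0.027·1.5) = 0.9603
Put-call parity: C − P = S − K·e^(−rT) = 110 − 70·0.9603 = 110 − 67.2210 = 42.7790
P = C − (C − P) = 46.00 − (42.7790) = 3.2210

€3.22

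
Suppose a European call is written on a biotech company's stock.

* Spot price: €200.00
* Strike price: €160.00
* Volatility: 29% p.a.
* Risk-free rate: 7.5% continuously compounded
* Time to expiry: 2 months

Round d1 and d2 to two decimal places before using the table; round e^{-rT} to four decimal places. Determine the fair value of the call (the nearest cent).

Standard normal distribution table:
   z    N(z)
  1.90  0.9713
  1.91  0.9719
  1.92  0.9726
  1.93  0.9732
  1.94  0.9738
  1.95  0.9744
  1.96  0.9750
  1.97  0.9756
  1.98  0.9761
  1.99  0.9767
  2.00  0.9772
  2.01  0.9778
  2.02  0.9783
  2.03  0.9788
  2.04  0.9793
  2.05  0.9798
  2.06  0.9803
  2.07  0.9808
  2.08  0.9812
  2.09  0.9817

σ√T = 0.29·√0.1667 = 0.1184
d₁ = [ln(200/160) + (0.075 + ½·0.29²)·0.1667] / (σ√T) = (0.2231 + 0.0195) / 0.1184 = 2.0496 ⇒ 2.05
d₂ = 2.0496 − 0.1184 = 1.9312 ⇒ 1.93
exp(−rT) = exp(−0.075·0.1667) = 0.9876
N(d₁) = N(2.05) = 0.9798;  N(d₂) = N(1.93) = 0.9732
C = 200·0.9798 − 160·0.9876·0.9732 = 195.9600 − 153.7812 = 42.1788

€42.18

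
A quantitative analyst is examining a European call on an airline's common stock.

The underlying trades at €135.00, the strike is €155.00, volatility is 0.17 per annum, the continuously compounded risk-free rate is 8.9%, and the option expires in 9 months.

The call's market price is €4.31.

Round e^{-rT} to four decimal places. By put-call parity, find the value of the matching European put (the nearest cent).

€14.30

exp(−rT) = exp(−0.089·0.75) = 0.9354
Put-call parity: C − P = S − K·e^(−rT) = 135 − 155·0.9354 = 135 − 144.9870 = -9.9870
P = C − (C − P) = 4.31 − (-9.9870) = 14.2970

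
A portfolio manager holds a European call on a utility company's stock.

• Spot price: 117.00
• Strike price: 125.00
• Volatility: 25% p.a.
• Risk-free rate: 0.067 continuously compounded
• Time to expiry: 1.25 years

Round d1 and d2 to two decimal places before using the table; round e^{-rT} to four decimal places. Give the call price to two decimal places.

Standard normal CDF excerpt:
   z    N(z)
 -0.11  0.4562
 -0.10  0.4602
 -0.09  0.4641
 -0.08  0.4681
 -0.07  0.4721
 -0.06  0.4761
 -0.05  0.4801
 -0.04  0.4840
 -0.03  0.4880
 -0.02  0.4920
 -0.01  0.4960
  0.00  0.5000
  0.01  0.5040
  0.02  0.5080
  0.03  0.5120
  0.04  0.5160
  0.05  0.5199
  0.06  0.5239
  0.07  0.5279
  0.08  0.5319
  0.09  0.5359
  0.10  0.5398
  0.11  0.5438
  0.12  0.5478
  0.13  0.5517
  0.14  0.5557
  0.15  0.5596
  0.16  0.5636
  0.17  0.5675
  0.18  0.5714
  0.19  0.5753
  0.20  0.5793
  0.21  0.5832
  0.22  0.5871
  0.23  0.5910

13.96

σ√T = 0.25·√1.25 = 0.2795
d₁ = [ln(117/125) + (0.067 + 0.25²/2)·1.25] / 0.2795 = [-0.0661 + 0.1228] / 0.2795 = 0.2028 ⇒ 0.20
d₂ = d₁ − σ√T = 0.2028 − 0.2795 = -0.0768 ⇒ -0.08
exp(−rT) = exp(−0.067·1.25) = 0.9197
C = 117·N(0.20) − 125·0.9197·N(-0.08) = 117·0.5793 − 125·0.9197·0.4681 = 67.7781 − 53.8139 = 13.9642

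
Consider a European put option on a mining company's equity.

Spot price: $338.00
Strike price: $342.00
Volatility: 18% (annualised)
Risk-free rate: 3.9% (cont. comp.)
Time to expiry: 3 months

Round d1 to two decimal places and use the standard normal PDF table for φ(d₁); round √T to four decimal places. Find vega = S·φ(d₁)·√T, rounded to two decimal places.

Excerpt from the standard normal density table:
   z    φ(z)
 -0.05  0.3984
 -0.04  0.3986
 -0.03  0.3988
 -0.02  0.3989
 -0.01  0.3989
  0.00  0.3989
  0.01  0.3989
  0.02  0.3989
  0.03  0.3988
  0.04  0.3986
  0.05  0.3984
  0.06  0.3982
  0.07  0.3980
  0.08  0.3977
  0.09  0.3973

σ√T = 0.18·√0.25 = 0.0900
d₁ = [ln(338/342) + (0.039 + 0.18²/2)·0.25] / 0.0900 = [-0.0118 + 0.0138] / 0.0900 = 0.0226 ≈ 0.02
√T = √0.25 = 0.5000
φ(d₁) = φ(0.02) = 0.3989
vega = S·φ(d₁)·√T = 338·0.3989·0.5000 = 67.4141

67.41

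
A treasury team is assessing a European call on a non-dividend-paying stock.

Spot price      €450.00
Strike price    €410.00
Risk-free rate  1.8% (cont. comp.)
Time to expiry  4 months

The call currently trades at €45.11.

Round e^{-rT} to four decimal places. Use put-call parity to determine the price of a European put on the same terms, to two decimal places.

exp(−rT) = exp(−0.018·0.3333) = 0.9940
Put-call parity: C − P = S − K·e^(−rT) = 450 − 410·0.9940 = 450 − 407.5400 = 42.4600
P = C − (C − P) = 45.11 − (42.4600) = 2.6500

€2.65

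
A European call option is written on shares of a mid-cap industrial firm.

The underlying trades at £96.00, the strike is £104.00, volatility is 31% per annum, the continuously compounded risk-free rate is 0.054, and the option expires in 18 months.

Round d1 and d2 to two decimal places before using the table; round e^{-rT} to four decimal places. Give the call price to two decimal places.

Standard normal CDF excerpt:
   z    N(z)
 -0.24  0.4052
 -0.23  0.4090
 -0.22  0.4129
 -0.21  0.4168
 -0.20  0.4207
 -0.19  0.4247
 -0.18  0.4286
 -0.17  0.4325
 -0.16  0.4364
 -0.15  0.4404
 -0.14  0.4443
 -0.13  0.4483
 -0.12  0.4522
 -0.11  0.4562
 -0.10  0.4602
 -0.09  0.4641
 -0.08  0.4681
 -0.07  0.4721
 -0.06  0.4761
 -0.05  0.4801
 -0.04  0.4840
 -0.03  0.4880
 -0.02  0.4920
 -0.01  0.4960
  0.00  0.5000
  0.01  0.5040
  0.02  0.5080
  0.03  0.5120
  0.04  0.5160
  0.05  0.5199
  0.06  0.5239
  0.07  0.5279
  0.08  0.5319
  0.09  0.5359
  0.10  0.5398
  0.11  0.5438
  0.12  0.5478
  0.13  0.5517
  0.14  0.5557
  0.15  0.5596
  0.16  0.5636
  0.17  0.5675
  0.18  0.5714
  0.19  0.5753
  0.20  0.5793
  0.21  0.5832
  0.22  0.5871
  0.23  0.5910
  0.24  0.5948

£14.50

σ√T = 0.31·√1.5 = 0.3797
d₁ = [ln(96/104) + (0.054 + 0.31²/2)·1.5] / 0.3797 = [-0.0800 + 0.1531] / 0.3797 = 0.1924 ≈ 0.19
d₂ = d₁ − σ√T = 0.1924 − 0.3797 = -0.1873 ≈ -0.19
e^(−rT) = e^(−0.054·1.5) = 0.9222
C = 96·N(0.19) − 104·0.9222·N(-0.19) = 96·0.5753 − 104·0.9222·0.4247 = 55.2288 − 40.7325 = 14.4963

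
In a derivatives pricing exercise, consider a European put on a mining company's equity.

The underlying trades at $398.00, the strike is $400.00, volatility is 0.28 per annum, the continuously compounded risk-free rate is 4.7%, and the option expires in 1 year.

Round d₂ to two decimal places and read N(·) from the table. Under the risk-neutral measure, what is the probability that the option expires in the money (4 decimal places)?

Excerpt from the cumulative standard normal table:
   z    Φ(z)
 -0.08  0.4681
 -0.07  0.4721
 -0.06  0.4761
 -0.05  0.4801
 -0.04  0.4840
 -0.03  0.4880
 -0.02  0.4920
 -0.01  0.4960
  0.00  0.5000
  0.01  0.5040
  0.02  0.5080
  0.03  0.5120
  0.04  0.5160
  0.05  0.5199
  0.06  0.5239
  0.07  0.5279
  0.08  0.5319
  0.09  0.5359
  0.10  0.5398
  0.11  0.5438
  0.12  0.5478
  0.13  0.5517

0.4960

σ√T = 0.28·√1 = 0.2800
d₁ = [ln(398/400) + (0.047 + ½·0.28²)·1] / (σ√T) = (-0.0050 + 0.0862) / 0.2800 = 0.2900 ⇒ 0.29
d₂ = 0.2900 − 0.2800 = 0.0100 ⇒ 0.01
Pr(exercise) under Q = N(−d₂) = N(-0.01) = 0.4960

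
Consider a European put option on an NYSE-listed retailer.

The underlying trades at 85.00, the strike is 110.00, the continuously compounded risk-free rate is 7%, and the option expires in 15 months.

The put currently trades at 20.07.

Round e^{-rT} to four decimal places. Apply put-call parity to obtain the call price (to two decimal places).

e^(−rT) = e^(−0.07·1.25) = 0.9162
Put-call parity: C − P = S − K·e^(−rT) = 85 − 110·0.9162 = 85 − 100.7820 = -15.7820
C = P + (C − P) = 20.07 + (-15.7820) = 4.2880

4.29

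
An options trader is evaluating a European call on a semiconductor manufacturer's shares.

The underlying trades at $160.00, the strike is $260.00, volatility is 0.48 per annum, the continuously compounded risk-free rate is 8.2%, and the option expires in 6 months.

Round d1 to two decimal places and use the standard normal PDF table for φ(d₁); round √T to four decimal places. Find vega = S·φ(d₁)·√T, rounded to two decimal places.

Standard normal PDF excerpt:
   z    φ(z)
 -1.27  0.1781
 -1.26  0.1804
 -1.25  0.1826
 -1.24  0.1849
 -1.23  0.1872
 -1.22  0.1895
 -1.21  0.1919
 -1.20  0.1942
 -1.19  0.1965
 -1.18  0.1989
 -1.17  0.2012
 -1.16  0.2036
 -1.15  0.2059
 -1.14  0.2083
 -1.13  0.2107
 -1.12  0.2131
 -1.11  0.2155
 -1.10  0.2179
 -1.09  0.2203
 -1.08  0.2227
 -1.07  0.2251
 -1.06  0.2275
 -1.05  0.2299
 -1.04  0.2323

σ√T = 0.48·√0.5 = 0.3394
d₁ = [ln(160/260) + (0.082 + ½·0.48²)·0.5] / (σ√T) = (-0.4855 + 0.0986) / 0.3394 = -1.1399 ≈ -1.14
√T = √0.5 = 0.7071
φ(d₁) = φ(-1.14) = 0.2083
vega = S·φ(d₁)·√T = 160·0.2083·0.7071 = 23.5662

23.57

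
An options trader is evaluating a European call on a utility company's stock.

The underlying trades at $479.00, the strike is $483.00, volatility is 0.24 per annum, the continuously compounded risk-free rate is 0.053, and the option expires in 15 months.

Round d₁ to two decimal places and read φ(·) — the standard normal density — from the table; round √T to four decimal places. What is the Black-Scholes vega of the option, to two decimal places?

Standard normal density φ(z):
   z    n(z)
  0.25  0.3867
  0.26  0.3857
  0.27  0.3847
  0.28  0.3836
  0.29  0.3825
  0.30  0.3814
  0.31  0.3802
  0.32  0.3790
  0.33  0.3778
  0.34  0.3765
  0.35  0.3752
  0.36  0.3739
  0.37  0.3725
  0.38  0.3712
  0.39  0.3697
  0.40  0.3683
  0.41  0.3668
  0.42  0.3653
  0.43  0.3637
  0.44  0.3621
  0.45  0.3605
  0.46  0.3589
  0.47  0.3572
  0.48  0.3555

200.93

T = 1.25;  σ√T = 0.2683
d₁ = [ln(479/483) + (0.053 + ½·0.24²)·1.25] / (σ√T) = (-0.0083 + 0.1022) / 0.2683 = 0.3501 ⇒ 0.35
√T = √1.25 = 1.1180
φ(d₁) = φ(0.35) = 0.3752
vega = S·φ(d₁)·√T = 479·0.3752·1.1180 = 200.9279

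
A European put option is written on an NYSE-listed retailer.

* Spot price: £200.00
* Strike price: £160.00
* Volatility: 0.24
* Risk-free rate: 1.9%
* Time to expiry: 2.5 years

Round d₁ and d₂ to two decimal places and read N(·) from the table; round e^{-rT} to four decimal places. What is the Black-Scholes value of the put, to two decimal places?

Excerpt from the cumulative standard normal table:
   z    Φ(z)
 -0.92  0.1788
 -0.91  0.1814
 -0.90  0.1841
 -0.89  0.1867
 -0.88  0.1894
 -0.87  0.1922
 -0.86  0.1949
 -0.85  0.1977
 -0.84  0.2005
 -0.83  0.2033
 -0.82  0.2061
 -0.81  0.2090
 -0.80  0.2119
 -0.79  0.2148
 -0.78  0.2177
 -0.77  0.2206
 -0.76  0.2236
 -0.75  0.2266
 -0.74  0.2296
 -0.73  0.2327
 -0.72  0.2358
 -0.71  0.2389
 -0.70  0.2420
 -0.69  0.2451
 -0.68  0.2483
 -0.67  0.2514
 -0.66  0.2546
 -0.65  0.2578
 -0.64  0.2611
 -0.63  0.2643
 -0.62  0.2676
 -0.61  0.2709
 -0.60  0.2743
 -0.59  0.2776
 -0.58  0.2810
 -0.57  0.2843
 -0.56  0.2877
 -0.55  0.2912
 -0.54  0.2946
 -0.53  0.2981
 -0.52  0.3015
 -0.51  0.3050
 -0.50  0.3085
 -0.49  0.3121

£9.18

T = 2.5;  σ√T = 0.3795
d₁ = [ln(200/160) + (0.019 + 0.24²/2)·2.5] / 0.3795 = [0.2231 + 0.1195] / 0.3795 = 0.9029 ≈ 0.90
d₂ = d₁ − σ√T = 0.9029 − 0.3795 = 0.5235 ≈ 0.52
exp(−rT) = exp(−0.019·2.5) = 0.9536
N(−d₂) = N(-0.52) = 0.3015;  N(−d₁) = N(-0.90) = 0.1841
P = 160·0.9536·0.3015 − 200·0.1841 = 46.0017 − 36.8200 = 9.1817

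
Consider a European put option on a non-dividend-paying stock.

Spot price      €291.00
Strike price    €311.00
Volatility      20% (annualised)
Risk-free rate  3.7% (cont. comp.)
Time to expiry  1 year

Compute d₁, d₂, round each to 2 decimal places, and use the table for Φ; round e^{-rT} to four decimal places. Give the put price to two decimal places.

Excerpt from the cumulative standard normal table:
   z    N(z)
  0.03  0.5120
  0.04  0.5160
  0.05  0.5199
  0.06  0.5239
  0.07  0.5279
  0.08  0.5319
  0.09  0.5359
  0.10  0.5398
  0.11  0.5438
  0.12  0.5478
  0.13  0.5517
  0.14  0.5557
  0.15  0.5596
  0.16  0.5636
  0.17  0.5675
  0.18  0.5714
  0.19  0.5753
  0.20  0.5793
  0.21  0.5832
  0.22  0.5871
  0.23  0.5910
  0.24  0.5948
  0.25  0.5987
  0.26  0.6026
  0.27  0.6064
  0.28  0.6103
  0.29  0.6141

€28.15

σ√T = 0.2 × 1.0000 = 0.2000
d₁ = [ln(291/311) + (0.037 + 0.2²/2)·1] / 0.2000 = [-0.0665 + 0.0570] / 0.2000 = -0.0473 ≈ -0.05
d₂ = d₁ − σ√T = -0.0473 − 0.2000 = -0.2473 ≈ -0.25
e^(−rT) = e^(−0.037·1) = 0.9637
P = 311·0.9637·N(0.25) − 291·N(0.05) = 311·0.9637·0.5987 − 291·0.5199 = 179.4368 − 151.2909 = 28.1459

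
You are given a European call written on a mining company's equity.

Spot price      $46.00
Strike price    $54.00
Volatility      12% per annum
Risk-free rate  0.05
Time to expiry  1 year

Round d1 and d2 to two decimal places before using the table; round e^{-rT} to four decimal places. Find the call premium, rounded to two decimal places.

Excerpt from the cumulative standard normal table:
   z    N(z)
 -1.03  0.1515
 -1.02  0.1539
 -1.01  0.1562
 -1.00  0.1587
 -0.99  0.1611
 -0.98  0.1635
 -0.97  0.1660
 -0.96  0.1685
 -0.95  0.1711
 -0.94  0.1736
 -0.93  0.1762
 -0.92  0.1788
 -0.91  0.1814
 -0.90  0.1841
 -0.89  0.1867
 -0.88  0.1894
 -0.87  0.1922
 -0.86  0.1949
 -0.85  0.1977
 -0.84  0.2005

σ√T = 0.12 × 1.0000 = 0.1200
d₁ = [ln(46/54) + (0.05 + 0.12²/2)·1] / 0.1200 = [-0.1603 + 0.0572] / 0.1200 = -0.8595 which rounds to -0.86
d₂ = d₁ − σ√T = -0.8595 − 0.1200 = -0.9795 which rounds to -0.98
exp(−rT) = exp(−0.05·1) = 0.9512
N(d₁) = N(-0.86) = 0.1949;  N(d₂) = N(-0.98) = 0.1635
C = 46·0.1949 − 54·0.9512·0.1635 = 8.9654 − 8.3981 = 0.5673

$0.57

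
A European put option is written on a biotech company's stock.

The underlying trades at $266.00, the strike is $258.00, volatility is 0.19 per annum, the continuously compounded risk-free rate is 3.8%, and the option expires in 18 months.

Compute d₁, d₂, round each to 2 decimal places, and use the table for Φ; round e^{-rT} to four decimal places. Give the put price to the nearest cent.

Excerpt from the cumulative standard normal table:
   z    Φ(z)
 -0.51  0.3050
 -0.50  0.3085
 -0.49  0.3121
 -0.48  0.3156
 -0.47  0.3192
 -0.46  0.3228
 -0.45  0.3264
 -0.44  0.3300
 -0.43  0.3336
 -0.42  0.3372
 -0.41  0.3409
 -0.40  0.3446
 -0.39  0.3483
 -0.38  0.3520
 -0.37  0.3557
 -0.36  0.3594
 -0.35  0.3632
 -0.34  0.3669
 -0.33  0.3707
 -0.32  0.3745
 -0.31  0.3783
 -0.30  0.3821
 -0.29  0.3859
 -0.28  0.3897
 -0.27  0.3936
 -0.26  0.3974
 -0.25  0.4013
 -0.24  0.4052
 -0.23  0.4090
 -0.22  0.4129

T = 1.5;  σ√T = 0.2327
d₁ = [ln(266/258) + (0.038 + ½·0.19²)·1.5] / (σ√T) = (0.0305 + 0.0841) / 0.2327 = 0.4925 → 0.49
d₂ = 0.4925 − 0.2327 = 0.2598 → 0.26
e^(−rT) = e^(−0.038·1.5) = 0.9446
P = 258·0.9446·N(-0.26) − 266·N(-0.49) = 258·0.9446·0.3974 − 266·0.3121 = 96.8491 − 83.0186 = 13.8305

$13.83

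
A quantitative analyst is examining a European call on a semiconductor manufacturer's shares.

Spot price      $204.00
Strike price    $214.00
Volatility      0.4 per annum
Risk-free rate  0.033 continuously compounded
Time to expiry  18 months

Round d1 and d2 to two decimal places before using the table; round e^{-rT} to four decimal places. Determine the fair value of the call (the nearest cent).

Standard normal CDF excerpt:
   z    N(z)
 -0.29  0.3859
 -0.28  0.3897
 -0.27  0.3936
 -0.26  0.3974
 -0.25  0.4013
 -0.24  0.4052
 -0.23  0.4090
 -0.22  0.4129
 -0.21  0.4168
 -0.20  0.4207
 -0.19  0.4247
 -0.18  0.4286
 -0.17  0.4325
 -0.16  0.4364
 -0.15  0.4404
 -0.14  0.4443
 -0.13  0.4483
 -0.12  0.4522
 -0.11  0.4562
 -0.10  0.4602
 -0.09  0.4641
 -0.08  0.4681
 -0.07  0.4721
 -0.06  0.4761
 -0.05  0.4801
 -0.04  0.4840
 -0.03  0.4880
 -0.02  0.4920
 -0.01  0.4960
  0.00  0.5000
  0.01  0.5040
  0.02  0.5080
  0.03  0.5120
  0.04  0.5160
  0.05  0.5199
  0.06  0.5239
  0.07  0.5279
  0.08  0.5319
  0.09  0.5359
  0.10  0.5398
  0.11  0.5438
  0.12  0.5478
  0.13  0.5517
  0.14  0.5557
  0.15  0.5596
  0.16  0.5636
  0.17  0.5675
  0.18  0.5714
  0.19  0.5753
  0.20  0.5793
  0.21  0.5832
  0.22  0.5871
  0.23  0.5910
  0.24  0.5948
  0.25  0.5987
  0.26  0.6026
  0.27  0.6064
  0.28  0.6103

$39.61

σ√T = 0.4·√1.5 = 0.4899
ln(S/K) + (r + σ²/2)T = ln(204/214) + (0.033 + 0.4²/2)·1.5 = -0.0479 + 0.1695 = 0.1216
d₁ = 0.1216 / 0.4899 = 0.2483 → 0.25
d₂ = d₁ − σ√T = 0.2483 − 0.4899 = -0.2416 → -0.24
e^(−rT) = e^(−0.033·1.5) = 0.9517
N(d₁) = N(0.25) = 0.5987;  N(d₂) = N(-0.24) = 0.4052
C = 204·0.5987 − 214·0.9517·0.4052 = 122.1348 − 82.5246 = 39.6102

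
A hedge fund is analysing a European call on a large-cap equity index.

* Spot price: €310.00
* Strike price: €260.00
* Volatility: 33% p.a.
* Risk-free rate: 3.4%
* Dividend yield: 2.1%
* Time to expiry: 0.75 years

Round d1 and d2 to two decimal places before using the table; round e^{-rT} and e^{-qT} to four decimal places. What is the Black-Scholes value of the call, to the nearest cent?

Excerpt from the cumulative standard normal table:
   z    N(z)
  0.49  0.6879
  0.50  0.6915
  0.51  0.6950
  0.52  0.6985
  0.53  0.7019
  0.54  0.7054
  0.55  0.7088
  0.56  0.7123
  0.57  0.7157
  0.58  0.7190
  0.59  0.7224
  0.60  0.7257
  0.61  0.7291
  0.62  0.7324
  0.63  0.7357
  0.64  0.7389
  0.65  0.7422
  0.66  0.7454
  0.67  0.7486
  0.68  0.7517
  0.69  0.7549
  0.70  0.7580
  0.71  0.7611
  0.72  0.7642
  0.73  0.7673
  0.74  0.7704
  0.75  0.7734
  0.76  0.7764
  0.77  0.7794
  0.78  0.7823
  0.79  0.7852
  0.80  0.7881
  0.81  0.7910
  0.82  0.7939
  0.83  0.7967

€63.47

σ√T = 0.33·√0.75 = 0.2858
d₁ = [ln(310/260) + (0.034 − 0.021 + 0.33²/2)·0.75] / 0.2858 = [0.1759 + 0.0506] / 0.2858 = 0.7925 which rounds to 0.79
d₂ = d₁ − σ√T = 0.7925 − 0.2858 = 0.5067 which rounds to 0.51
e^(−qT) = e^(−0.021·0.75) = 0.9844;  e^(−rT) = e^(−0.034·0.75) = 0.9748
N(d₁) = N(0.79) = 0.7852;  N(d₂) = N(0.51) = 0.6950
C = 310·0.9844·0.7852 − 260·0.9748·0.6950 = 239.6148 − 176.1464 = 63.4684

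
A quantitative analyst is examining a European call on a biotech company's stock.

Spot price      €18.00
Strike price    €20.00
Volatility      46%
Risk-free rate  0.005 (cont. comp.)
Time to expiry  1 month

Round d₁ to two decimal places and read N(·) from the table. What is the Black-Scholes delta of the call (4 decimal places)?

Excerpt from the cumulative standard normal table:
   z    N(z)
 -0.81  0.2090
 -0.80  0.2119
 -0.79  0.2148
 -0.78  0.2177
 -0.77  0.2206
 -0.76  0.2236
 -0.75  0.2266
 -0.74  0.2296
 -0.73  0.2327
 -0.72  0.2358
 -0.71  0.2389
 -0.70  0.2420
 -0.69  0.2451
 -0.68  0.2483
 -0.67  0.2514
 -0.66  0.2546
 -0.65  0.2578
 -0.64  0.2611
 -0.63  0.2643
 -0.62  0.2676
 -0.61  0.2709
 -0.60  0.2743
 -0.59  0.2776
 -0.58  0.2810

0.2358

σ√T = 0.46·√0.08333 = 0.1328
d₁ = [ln(18/20) + (0.005 + ½·0.46²)·0.08333] / (σ√T) = (-0.1054 + 0.0092) / 0.1328 = -0.7239 ⇒ -0.72
N(d₁) = N(-0.72) = 0.2358
Δ_call = N(d₁) = 0.2358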